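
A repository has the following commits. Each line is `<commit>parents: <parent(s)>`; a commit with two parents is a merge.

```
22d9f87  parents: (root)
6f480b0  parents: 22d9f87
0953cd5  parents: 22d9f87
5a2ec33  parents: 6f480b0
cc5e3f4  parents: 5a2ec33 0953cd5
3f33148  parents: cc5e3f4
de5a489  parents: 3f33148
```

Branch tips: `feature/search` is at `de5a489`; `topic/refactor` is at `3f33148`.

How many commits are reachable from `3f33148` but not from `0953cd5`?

4

Reachable from 3f33148: {0953cd5, 22d9f87, 3f33148, 5a2ec33, 6f480b0, cc5e3f4}.
Reachable from 0953cd5: {0953cd5, 22d9f87}.
In 3f33148's history but not 0953cd5's: {3f33148, 5a2ec33, 6f480b0, cc5e3f4} — 4 commits.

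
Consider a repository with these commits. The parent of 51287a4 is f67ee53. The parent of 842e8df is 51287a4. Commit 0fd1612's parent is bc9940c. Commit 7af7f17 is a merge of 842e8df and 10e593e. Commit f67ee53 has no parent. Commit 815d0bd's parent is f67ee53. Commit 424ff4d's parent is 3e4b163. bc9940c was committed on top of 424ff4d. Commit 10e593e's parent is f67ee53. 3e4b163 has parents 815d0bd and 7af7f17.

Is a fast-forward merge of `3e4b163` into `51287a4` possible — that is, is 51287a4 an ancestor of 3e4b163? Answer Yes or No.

Yes

A fast-forward from 51287a4 to 3e4b163 is possible iff 51287a4 is an ancestor of 3e4b163.
Ancestors of 3e4b163: {10e593e, 3e4b163, 51287a4, 7af7f17, 815d0bd, 842e8df, f67ee53}.
51287a4 is among them, so fast-forward is possible.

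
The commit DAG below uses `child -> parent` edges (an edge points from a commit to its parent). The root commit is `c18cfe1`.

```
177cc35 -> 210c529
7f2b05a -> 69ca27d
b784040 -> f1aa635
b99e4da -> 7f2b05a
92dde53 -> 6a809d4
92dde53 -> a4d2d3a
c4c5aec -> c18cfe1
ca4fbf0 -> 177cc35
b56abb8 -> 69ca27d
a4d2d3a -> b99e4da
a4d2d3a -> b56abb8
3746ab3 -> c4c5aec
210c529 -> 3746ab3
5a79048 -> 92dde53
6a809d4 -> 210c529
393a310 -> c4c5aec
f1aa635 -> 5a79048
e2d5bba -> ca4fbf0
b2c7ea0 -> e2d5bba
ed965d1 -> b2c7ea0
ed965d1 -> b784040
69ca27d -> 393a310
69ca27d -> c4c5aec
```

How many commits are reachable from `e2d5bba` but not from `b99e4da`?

Reachable from e2d5bba: {177cc35, 210c529, 3746ab3, c18cfe1, c4c5aec, ca4fbf0, e2d5bba}.
Reachable from b99e4da: {393a310, 69ca27d, 7f2b05a, b99e4da, c18cfe1, c4c5aec}.
In e2d5bba's history but not b99e4da's: {177cc35, 210c529, 3746ab3, ca4fbf0, e2d5bba} — 5 commits.

5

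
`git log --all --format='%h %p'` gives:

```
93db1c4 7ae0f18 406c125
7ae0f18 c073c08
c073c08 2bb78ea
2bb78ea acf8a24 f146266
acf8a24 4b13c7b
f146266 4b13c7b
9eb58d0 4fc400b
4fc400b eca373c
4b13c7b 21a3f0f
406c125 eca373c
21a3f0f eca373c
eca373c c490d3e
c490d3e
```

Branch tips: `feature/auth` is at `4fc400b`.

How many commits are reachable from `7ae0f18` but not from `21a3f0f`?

Reachable from 7ae0f18: {21a3f0f, 2bb78ea, 4b13c7b, 7ae0f18, acf8a24, c073c08, c490d3e, eca373c, f146266}.
Reachable from 21a3f0f: {21a3f0f, c490d3e, eca373c}.
In 7ae0f18's history but not 21a3f0f's: {2bb78ea, 4b13c7b, 7ae0f18, acf8a24, c073c08, f146266} — 6 commits.

6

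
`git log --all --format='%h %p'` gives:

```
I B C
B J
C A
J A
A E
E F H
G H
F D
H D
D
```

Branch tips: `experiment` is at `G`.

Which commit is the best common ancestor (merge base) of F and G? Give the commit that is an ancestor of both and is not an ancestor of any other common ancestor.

D

Ancestors of F: {D, F}.
Ancestors of G: {D, G, H}.
Common ancestors: {D}.
The only common ancestor is D, so it is the merge base.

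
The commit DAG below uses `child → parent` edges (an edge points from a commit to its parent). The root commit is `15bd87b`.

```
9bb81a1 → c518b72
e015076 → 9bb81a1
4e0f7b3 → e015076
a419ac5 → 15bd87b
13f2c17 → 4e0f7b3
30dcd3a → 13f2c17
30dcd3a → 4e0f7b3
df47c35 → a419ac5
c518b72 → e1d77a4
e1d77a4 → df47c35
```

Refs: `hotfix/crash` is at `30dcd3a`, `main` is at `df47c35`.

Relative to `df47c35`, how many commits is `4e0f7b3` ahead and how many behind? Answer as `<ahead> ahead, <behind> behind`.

Reachable from 4e0f7b3: {15bd87b, 4e0f7b3, 9bb81a1, a419ac5, c518b72, df47c35, e015076, e1d77a4}.
Reachable from df47c35: {15bd87b, a419ac5, df47c35}.
Only in 4e0f7b3's history (ahead): {4e0f7b3, 9bb81a1, c518b72, e015076, e1d77a4} — 5.
Only in df47c35's history (behind): {} — 0.

5 ahead, 0 behind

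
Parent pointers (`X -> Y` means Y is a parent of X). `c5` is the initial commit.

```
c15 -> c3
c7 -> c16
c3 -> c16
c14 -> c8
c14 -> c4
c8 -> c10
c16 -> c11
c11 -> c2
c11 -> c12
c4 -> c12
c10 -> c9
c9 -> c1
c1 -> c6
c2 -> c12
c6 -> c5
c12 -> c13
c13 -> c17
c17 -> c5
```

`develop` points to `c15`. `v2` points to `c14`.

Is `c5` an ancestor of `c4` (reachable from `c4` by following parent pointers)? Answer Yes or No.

Ancestors of c4 (commits reachable by following parents): {c12, c13, c17, c4, c5}.
c5 is in that set, so it is an ancestor of c4.

Yes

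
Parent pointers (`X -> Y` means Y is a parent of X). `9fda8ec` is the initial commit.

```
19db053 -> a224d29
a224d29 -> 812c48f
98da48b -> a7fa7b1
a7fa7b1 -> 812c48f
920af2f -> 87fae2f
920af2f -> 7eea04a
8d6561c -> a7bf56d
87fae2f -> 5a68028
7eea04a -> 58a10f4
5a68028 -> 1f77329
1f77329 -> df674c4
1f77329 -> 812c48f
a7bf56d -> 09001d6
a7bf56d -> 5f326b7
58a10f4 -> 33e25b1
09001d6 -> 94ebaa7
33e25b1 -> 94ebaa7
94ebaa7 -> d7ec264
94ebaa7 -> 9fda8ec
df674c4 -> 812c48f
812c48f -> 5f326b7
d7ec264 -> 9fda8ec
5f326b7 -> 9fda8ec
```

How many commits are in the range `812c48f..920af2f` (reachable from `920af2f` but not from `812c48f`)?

Reachable from 920af2f: {1f77329, 33e25b1, 58a10f4, 5a68028, 5f326b7, 7eea04a, 812c48f, 87fae2f, 920af2f, 94ebaa7, 9fda8ec, d7ec264, df674c4}.
Reachable from 812c48f: {5f326b7, 812c48f, 9fda8ec}.
In 920af2f's history but not 812c48f's: {1f77329, 33e25b1, 58a10f4, 5a68028, 7eea04a, 87fae2f, 920af2f, 94ebaa7, d7ec264, df674c4} — 10 commits.

10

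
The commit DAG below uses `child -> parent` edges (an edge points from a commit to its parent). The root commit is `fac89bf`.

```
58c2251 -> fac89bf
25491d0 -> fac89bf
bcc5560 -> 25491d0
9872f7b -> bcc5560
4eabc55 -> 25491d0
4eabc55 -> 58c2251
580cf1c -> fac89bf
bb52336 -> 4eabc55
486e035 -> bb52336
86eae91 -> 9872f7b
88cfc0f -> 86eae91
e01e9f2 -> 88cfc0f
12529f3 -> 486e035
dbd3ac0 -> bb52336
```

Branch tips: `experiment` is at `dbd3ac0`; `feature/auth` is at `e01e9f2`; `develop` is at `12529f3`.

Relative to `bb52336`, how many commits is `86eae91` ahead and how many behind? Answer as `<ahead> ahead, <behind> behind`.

3 ahead, 3 behind

Reachable from 86eae91: {25491d0, 86eae91, 9872f7b, bcc5560, fac89bf}.
Reachable from bb52336: {25491d0, 4eabc55, 58c2251, bb52336, fac89bf}.
Only in 86eae91's history (ahead): {86eae91, 9872f7b, bcc5560} — 3.
Only in bb52336's history (behind): {4eabc55, 58c2251, bb52336} — 3.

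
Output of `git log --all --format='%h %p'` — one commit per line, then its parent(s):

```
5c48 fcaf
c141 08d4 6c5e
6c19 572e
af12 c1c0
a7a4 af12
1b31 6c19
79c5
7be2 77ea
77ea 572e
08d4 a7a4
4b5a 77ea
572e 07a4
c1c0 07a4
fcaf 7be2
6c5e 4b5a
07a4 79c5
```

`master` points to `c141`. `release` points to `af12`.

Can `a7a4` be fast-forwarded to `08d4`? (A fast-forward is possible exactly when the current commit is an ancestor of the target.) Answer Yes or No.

A fast-forward from a7a4 to 08d4 is possible iff a7a4 is an ancestor of 08d4.
Ancestors of 08d4: {07a4, 08d4, 79c5, a7a4, af12, c1c0}.
a7a4 is among them, so fast-forward is possible.

Yes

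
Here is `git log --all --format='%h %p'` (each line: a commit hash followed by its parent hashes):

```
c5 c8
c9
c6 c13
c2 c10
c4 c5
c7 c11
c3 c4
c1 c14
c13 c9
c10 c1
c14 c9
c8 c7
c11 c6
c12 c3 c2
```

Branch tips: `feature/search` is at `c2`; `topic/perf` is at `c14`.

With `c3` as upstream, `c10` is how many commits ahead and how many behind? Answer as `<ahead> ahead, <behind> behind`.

Reachable from c10: {c1, c10, c14, c9}.
Reachable from c3: {c11, c13, c3, c4, c5, c6, c7, c8, c9}.
Only in c10's history (ahead): {c1, c10, c14} — 3.
Only in c3's history (behind): {c11, c13, c3, c4, c5, c6, c7, c8} — 8.

3 ahead, 8 behind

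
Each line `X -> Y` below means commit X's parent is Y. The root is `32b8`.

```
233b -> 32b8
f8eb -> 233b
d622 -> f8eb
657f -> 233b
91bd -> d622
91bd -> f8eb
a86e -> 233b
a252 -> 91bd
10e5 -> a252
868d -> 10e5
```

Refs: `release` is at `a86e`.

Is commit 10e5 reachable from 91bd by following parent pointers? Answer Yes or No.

Ancestors of 91bd: {233b, 32b8, 91bd, d622, f8eb}.
10e5 is not in that set, so it is not an ancestor of 91bd.

No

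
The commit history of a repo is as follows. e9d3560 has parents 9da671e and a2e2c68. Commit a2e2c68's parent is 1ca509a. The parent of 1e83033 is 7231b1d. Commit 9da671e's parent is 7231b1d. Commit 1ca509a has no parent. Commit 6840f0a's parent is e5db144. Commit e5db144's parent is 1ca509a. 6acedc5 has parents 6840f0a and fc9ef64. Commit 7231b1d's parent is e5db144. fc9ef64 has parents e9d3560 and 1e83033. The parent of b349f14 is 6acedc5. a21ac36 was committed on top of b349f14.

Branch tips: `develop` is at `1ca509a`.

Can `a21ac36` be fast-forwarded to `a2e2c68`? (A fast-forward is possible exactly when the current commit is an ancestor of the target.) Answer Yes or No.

A fast-forward from a21ac36 to a2e2c68 is possible iff a21ac36 is an ancestor of a2e2c68.
Ancestors of a2e2c68: {1ca509a, a2e2c68}.
a21ac36 is not among them, so fast-forward is not possible.

No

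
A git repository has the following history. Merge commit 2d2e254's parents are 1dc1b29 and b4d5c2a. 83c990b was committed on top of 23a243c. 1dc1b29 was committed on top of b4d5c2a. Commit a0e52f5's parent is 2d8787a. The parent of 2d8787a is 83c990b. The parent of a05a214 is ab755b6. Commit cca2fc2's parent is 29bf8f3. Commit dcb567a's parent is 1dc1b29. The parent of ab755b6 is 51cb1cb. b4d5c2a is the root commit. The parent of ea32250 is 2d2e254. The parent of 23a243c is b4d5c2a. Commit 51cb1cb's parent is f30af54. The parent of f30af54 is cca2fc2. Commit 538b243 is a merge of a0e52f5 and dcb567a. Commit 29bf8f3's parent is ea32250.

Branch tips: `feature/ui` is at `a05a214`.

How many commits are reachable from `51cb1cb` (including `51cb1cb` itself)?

Walking parent pointers from 51cb1cb: reachable set = {1dc1b29, 29bf8f3, 2d2e254, 51cb1cb, b4d5c2a, cca2fc2, ea32250, f30af54}.
That is 8 commits.

8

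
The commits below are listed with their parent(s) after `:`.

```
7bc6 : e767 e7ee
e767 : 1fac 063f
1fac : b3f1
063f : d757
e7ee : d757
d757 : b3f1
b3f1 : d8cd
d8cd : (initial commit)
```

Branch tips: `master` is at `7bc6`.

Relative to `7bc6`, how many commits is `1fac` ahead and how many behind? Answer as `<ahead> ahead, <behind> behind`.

Reachable from 1fac: {1fac, b3f1, d8cd}.
Reachable from 7bc6: {063f, 1fac, 7bc6, b3f1, d757, d8cd, e767, e7ee}.
Only in 1fac's history (ahead): {} — 0.
Only in 7bc6's history (behind): {063f, 7bc6, d757, e767, e7ee} — 5.

0 ahead, 5 behind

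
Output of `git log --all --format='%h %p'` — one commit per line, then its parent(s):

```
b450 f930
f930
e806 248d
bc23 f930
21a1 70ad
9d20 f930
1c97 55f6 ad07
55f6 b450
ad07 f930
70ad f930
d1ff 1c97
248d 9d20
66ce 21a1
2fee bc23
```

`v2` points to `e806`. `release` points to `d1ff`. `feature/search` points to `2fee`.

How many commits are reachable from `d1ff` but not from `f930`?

Reachable from d1ff: {1c97, 55f6, ad07, b450, d1ff, f930}.
Reachable from f930: {f930}.
In d1ff's history but not f930's: {1c97, 55f6, ad07, b450, d1ff} — 5 commits.

5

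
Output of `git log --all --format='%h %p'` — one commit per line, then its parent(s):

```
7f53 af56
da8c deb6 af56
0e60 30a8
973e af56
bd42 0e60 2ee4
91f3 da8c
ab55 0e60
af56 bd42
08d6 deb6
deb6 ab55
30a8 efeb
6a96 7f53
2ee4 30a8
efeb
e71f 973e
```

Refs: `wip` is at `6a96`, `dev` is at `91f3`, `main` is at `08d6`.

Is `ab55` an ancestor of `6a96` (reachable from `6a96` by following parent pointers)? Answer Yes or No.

Ancestors of 6a96: {0e60, 2ee4, 30a8, 6a96, 7f53, af56, bd42, efeb}.
ab55 is not in that set, so it is not an ancestor of 6a96.

No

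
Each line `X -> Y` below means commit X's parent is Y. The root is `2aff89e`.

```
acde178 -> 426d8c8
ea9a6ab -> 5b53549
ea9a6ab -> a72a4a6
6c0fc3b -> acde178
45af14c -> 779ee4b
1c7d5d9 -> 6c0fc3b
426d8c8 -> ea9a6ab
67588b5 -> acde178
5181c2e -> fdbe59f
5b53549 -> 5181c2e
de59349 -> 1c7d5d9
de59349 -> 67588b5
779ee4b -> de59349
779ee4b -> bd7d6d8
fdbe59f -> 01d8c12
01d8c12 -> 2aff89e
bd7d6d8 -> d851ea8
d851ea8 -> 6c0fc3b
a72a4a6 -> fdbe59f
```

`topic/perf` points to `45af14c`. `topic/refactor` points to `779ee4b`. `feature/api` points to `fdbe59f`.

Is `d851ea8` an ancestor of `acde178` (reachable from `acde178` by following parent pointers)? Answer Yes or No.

No

Ancestors of acde178: {01d8c12, 2aff89e, 426d8c8, 5181c2e, 5b53549, a72a4a6, acde178, ea9a6ab, fdbe59f}.
d851ea8 is not in that set, so it is not an ancestor of acde178.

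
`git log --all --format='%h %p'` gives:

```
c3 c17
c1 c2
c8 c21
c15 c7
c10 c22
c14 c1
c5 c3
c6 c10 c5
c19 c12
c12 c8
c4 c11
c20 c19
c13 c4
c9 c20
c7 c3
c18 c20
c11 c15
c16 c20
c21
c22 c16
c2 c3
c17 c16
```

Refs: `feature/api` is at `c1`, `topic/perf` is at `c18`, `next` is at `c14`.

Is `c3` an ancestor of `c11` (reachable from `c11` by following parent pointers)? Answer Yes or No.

Ancestors of c11 (commits reachable by following parents): {c11, c12, c15, c16, c17, c19, c20, c21, c3, c7, c8}.
c3 is in that set, so it is an ancestor of c11.

Yes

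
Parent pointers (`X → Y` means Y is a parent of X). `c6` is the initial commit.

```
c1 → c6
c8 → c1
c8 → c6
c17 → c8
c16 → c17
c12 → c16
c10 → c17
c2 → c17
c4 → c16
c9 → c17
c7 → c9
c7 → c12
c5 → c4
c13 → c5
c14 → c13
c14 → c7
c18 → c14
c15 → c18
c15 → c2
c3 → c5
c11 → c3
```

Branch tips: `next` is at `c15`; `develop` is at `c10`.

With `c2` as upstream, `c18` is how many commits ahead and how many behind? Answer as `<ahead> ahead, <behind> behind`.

9 ahead, 1 behind

Reachable from c18: {c1, c12, c13, c14, c16, c17, c18, c4, c5, c6, c7, c8, c9}.
Reachable from c2: {c1, c17, c2, c6, c8}.
Only in c18's history (ahead): {c12, c13, c14, c16, c18, c4, c5, c7, c9} — 9.
Only in c2's history (behind): {c2} — 1.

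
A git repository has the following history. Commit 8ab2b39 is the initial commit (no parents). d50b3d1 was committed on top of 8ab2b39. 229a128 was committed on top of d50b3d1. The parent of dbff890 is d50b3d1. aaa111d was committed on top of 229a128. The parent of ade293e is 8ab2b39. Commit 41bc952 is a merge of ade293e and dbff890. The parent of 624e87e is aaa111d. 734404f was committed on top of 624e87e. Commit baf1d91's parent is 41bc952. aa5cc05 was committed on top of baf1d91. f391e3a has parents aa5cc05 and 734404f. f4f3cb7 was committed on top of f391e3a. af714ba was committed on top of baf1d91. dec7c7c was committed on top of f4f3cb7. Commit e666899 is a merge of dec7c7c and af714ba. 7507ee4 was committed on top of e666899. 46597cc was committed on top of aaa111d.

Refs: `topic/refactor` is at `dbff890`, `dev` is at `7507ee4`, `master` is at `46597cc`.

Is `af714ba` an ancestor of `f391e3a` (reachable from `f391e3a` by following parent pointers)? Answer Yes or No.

Ancestors of f391e3a: {229a128, 41bc952, 624e87e, 734404f, 8ab2b39, aa5cc05, aaa111d, ade293e, baf1d91, d50b3d1, dbff890, f391e3a}.
af714ba is not in that set, so it is not an ancestor of f391e3a.

No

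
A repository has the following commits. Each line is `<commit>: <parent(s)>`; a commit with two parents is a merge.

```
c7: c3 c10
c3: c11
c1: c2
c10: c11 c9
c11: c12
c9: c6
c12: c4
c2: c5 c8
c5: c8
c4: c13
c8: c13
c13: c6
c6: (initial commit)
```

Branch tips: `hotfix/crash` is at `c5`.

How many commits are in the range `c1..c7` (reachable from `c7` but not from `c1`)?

Reachable from c7: {c10, c11, c12, c13, c3, c4, c6, c7, c9}.
Reachable from c1: {c1, c13, c2, c5, c6, c8}.
In c7's history but not c1's: {c10, c11, c12, c3, c4, c7, c9} — 7 commits.

7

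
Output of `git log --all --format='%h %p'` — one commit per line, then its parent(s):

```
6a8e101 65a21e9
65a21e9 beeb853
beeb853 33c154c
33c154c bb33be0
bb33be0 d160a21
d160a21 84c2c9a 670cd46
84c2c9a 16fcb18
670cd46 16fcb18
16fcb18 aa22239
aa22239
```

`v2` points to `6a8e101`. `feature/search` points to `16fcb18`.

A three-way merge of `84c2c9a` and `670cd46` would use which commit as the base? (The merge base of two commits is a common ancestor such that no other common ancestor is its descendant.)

16fcb18

Ancestors of 84c2c9a: {16fcb18, 84c2c9a, aa22239}.
Ancestors of 670cd46: {16fcb18, 670cd46, aa22239}.
Common ancestors: {16fcb18, aa22239}.
Among these, 16fcb18 is not an ancestor of any other common ancestor — it is the merge base.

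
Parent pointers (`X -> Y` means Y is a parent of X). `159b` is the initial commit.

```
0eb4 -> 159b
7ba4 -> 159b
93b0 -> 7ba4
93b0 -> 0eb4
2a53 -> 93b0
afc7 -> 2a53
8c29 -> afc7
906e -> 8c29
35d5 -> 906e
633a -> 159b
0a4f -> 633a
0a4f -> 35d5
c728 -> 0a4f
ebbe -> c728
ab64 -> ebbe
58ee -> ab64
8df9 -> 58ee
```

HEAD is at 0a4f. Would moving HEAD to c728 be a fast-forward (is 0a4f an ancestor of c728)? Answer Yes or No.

Yes

A fast-forward from 0a4f to c728 is possible iff 0a4f is an ancestor of c728.
Ancestors of c728: {0a4f, 0eb4, 159b, 2a53, 35d5, 633a, 7ba4, 8c29, 906e, 93b0, afc7, c728}.
0a4f is among them, so fast-forward is possible.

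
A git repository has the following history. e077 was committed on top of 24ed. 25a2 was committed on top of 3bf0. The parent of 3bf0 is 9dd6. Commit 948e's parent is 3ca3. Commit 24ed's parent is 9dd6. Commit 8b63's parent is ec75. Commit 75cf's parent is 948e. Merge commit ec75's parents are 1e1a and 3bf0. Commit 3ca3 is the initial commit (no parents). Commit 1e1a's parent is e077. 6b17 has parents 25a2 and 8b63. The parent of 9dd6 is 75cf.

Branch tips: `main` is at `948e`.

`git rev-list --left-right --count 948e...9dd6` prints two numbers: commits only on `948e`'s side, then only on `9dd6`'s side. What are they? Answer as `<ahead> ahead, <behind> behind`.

Reachable from 948e: {3ca3, 948e}.
Reachable from 9dd6: {3ca3, 75cf, 948e, 9dd6}.
Only in 948e's history (ahead): {} — 0.
Only in 9dd6's history (behind): {75cf, 9dd6} — 2.

0 ahead, 2 behind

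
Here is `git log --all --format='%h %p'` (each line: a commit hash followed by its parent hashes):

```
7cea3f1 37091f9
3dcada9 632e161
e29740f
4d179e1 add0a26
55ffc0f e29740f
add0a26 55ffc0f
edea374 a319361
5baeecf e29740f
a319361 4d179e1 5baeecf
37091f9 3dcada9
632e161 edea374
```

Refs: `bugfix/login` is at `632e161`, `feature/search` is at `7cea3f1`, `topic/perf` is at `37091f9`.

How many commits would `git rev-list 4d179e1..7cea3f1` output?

7

Reachable from 7cea3f1: {37091f9, 3dcada9, 4d179e1, 55ffc0f, 5baeecf, 632e161, 7cea3f1, a319361, add0a26, e29740f, edea374}.
Reachable from 4d179e1: {4d179e1, 55ffc0f, add0a26, e29740f}.
In 7cea3f1's history but not 4d179e1's: {37091f9, 3dcada9, 5baeecf, 632e161, 7cea3f1, a319361, edea374} — 7 commits.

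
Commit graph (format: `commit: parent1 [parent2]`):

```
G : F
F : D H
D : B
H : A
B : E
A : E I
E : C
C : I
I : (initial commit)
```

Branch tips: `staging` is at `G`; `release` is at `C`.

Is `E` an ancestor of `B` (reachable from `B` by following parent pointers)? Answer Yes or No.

Yes

Ancestors of B (commits reachable by following parents): {B, C, E, I}.
E is in that set, so it is an ancestor of B.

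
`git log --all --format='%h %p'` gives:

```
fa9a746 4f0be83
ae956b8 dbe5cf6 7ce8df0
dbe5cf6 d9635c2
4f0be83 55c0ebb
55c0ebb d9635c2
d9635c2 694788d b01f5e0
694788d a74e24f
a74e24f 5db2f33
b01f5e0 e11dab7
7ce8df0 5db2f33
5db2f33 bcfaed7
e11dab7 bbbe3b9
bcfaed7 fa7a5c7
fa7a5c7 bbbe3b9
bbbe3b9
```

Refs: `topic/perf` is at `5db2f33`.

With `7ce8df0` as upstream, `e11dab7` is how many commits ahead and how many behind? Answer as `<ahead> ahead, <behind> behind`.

1 ahead, 4 behind

Reachable from e11dab7: {bbbe3b9, e11dab7}.
Reachable from 7ce8df0: {5db2f33, 7ce8df0, bbbe3b9, bcfaed7, fa7a5c7}.
Only in e11dab7's history (ahead): {e11dab7} — 1.
Only in 7ce8df0's history (behind): {5db2f33, 7ce8df0, bcfaed7, fa7a5c7} — 4.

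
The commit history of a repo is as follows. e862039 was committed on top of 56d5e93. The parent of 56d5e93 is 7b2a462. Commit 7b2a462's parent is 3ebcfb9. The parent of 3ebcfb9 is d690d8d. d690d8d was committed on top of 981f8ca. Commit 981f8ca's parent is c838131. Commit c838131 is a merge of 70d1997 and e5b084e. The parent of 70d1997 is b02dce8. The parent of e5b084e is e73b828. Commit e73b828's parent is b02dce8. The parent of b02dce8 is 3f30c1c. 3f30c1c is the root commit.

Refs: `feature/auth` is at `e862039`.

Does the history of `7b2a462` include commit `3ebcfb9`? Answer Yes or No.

Yes

Ancestors of 7b2a462 (commits reachable by following parents): {3ebcfb9, 3f30c1c, 70d1997, 7b2a462, 981f8ca, b02dce8, c838131, d690d8d, e5b084e, e73b828}.
3ebcfb9 is in that set, so it is an ancestor of 7b2a462.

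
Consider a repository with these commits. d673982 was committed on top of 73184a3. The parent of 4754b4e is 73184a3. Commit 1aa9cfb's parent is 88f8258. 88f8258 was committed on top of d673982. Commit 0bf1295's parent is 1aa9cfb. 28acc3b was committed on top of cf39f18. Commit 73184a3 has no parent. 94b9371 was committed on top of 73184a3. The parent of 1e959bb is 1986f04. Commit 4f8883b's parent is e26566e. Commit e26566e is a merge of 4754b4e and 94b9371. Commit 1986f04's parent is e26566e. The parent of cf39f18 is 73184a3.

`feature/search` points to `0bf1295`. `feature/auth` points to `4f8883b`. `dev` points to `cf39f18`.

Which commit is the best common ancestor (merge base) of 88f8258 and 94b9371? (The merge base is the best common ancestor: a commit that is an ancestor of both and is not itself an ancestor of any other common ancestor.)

73184a3

Ancestors of 88f8258: {73184a3, 88f8258, d673982}.
Ancestors of 94b9371: {73184a3, 94b9371}.
Common ancestors: {73184a3}.
The only common ancestor is 73184a3, so it is the merge base.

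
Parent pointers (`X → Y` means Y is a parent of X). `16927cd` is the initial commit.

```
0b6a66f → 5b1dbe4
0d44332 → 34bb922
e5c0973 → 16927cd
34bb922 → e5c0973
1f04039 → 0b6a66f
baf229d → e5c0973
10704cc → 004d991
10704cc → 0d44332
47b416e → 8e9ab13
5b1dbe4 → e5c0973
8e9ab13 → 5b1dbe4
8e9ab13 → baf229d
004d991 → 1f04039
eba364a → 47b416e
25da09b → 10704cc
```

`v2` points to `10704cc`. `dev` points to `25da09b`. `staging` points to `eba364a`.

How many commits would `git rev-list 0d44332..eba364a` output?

Reachable from eba364a: {16927cd, 47b416e, 5b1dbe4, 8e9ab13, baf229d, e5c0973, eba364a}.
Reachable from 0d44332: {0d44332, 16927cd, 34bb922, e5c0973}.
In eba364a's history but not 0d44332's: {47b416e, 5b1dbe4, 8e9ab13, baf229d, eba364a} — 5 commits.

5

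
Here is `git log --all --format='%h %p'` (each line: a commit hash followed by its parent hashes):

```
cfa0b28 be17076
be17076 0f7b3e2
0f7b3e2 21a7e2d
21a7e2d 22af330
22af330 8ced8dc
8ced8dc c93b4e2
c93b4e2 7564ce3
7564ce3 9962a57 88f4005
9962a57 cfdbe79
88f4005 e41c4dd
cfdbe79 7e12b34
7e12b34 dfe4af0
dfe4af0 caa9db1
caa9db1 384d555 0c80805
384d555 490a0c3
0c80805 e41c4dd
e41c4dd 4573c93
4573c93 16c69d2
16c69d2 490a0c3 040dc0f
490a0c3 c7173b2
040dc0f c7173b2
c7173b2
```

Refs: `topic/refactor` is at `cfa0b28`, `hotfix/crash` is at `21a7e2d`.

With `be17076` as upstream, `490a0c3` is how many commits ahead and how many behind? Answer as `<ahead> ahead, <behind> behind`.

Reachable from 490a0c3: {490a0c3, c7173b2}.
Reachable from be17076: {040dc0f, 0c80805, 0f7b3e2, 16c69d2, 21a7e2d, 22af330, 384d555, 4573c93, 490a0c3, 7564ce3, 7e12b34, 88f4005, 8ced8dc, 9962a57, be17076, c7173b2, c93b4e2, caa9db1, cfdbe79, dfe4af0, e41c4dd}.
Only in 490a0c3's history (ahead): {} — 0.
Only in be17076's history (behind): {040dc0f, 0c80805, 0f7b3e2, 16c69d2, 21a7e2d, 22af330, 384d555, 4573c93, 7564ce3, 7e12b34, 88f4005, 8ced8dc, 9962a57, be17076, c93b4e2, caa9db1, cfdbe79, dfe4af0, e41c4dd} — 19.

0 ahead, 19 behind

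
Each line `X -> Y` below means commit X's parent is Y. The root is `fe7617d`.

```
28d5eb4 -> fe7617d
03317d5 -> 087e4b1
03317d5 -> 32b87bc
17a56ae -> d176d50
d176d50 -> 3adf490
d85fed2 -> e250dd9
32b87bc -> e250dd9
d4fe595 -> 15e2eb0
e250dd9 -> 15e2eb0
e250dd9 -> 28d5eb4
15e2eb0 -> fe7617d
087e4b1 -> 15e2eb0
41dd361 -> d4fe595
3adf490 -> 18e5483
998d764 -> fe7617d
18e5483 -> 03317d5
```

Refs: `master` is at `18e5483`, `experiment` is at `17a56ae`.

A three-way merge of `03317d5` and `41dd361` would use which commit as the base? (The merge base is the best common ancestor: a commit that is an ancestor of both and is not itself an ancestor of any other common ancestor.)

Ancestors of 03317d5: {03317d5, 087e4b1, 15e2eb0, 28d5eb4, 32b87bc, e250dd9, fe7617d}.
Ancestors of 41dd361: {15e2eb0, 41dd361, d4fe595, fe7617d}.
Common ancestors: {15e2eb0, fe7617d}.
Among these, 15e2eb0 is not an ancestor of any other common ancestor — it is the merge base.

15e2eb0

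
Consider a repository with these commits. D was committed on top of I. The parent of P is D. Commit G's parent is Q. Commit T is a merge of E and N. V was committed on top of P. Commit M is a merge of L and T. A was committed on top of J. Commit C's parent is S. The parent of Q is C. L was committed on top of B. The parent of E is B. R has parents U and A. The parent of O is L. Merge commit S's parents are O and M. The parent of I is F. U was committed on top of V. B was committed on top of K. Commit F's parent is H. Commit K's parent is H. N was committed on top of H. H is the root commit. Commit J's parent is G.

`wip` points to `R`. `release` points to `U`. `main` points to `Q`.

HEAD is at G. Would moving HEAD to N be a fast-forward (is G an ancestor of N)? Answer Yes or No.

No

A fast-forward from G to N is possible iff G is an ancestor of N.
Ancestors of N: {H, N}.
G is not among them, so fast-forward is not possible.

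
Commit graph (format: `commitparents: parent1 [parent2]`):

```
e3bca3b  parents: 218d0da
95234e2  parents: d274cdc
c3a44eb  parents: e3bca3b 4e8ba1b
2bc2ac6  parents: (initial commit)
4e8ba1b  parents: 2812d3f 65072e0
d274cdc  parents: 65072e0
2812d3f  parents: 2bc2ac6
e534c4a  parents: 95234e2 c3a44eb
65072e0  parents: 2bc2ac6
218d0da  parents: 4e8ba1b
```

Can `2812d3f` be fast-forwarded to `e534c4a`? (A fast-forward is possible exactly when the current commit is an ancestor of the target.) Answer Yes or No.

Yes

A fast-forward from 2812d3f to e534c4a is possible iff 2812d3f is an ancestor of e534c4a.
Ancestors of e534c4a: {218d0da, 2812d3f, 2bc2ac6, 4e8ba1b, 65072e0, 95234e2, c3a44eb, d274cdc, e3bca3b, e534c4a}.
2812d3f is among them, so fast-forward is possible.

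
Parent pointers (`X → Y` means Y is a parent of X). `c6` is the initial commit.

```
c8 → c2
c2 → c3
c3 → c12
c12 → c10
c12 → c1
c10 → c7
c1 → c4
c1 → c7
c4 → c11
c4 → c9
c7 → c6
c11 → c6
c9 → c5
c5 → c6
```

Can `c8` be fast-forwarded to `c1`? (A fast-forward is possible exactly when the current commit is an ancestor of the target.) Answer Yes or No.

No

A fast-forward from c8 to c1 is possible iff c8 is an ancestor of c1.
Ancestors of c1: {c1, c11, c4, c5, c6, c7, c9}.
c8 is not among them, so fast-forward is not possible.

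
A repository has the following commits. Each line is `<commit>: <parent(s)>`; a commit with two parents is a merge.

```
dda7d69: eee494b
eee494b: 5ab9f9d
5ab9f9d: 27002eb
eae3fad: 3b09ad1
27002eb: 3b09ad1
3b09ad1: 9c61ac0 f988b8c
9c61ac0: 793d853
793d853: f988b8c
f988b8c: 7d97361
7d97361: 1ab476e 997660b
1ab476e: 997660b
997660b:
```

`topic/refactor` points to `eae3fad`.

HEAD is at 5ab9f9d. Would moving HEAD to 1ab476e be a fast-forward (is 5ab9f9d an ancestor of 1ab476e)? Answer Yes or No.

No

A fast-forward from 5ab9f9d to 1ab476e is possible iff 5ab9f9d is an ancestor of 1ab476e.
Ancestors of 1ab476e: {1ab476e, 997660b}.
5ab9f9d is not among them, so fast-forward is not possible.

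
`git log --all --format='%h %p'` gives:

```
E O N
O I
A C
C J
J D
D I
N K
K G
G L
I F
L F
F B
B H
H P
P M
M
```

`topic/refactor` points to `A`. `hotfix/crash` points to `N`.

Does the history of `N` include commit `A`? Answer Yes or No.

No

Ancestors of N: {B, F, G, H, K, L, M, N, P}.
A is not in that set, so it is not an ancestor of N.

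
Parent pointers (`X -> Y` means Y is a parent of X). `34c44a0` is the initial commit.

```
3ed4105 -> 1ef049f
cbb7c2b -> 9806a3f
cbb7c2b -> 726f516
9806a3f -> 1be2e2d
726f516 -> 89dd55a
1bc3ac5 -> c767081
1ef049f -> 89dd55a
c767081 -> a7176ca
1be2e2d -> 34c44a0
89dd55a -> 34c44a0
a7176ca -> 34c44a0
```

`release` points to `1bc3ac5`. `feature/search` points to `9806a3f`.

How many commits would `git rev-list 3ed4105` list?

4

Walking parent pointers from 3ed4105: reachable set = {1ef049f, 34c44a0, 3ed4105, 89dd55a}.
That is 4 commits.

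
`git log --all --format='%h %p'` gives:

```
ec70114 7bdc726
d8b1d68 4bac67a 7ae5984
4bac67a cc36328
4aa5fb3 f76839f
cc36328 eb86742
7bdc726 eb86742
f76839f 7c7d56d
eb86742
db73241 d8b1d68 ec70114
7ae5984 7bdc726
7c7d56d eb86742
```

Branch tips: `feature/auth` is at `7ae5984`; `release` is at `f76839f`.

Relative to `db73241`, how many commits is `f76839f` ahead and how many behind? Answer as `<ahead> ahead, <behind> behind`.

2 ahead, 7 behind

Reachable from f76839f: {7c7d56d, eb86742, f76839f}.
Reachable from db73241: {4bac67a, 7ae5984, 7bdc726, cc36328, d8b1d68, db73241, eb86742, ec70114}.
Only in f76839f's history (ahead): {7c7d56d, f76839f} — 2.
Only in db73241's history (behind): {4bac67a, 7ae5984, 7bdc726, cc36328, d8b1d68, db73241, ec70114} — 7.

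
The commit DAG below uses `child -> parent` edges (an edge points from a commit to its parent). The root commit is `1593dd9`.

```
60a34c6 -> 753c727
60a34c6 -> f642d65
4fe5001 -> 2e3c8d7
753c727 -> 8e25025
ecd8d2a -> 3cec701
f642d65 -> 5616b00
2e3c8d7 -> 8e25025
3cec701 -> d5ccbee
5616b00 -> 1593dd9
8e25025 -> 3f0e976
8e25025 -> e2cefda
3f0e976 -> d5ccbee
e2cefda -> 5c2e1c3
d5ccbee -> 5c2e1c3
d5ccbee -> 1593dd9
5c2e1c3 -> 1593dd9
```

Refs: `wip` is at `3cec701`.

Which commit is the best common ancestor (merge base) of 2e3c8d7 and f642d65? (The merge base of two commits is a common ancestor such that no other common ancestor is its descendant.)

1593dd9

Ancestors of 2e3c8d7: {1593dd9, 2e3c8d7, 3f0e976, 5c2e1c3, 8e25025, d5ccbee, e2cefda}.
Ancestors of f642d65: {1593dd9, 5616b00, f642d65}.
Common ancestors: {1593dd9}.
The only common ancestor is 1593dd9, so it is the merge base.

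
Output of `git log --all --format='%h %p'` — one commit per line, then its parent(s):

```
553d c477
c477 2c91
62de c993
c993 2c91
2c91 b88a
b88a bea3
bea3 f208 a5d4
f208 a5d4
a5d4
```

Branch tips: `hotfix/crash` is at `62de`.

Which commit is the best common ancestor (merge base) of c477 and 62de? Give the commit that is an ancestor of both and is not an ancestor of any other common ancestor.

2c91

Ancestors of c477: {2c91, a5d4, b88a, bea3, c477, f208}.
Ancestors of 62de: {2c91, 62de, a5d4, b88a, bea3, c993, f208}.
Common ancestors: {2c91, a5d4, b88a, bea3, f208}.
Among these, 2c91 is not an ancestor of any other common ancestor — it is the merge base.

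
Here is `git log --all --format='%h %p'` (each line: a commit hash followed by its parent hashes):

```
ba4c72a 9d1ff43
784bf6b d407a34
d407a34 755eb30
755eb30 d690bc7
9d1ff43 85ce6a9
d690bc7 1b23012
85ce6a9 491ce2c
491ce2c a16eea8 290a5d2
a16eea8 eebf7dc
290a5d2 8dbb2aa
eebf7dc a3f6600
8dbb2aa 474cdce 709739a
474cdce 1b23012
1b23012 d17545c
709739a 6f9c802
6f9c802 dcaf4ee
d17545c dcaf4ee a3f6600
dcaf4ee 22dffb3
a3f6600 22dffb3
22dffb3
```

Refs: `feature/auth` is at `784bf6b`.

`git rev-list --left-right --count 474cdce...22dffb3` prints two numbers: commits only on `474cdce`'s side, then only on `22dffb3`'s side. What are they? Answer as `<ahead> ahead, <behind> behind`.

5 ahead, 0 behind

Reachable from 474cdce: {1b23012, 22dffb3, 474cdce, a3f6600, d17545c, dcaf4ee}.
Reachable from 22dffb3: {22dffb3}.
Only in 474cdce's history (ahead): {1b23012, 474cdce, a3f6600, d17545c, dcaf4ee} — 5.
Only in 22dffb3's history (behind): {} — 0.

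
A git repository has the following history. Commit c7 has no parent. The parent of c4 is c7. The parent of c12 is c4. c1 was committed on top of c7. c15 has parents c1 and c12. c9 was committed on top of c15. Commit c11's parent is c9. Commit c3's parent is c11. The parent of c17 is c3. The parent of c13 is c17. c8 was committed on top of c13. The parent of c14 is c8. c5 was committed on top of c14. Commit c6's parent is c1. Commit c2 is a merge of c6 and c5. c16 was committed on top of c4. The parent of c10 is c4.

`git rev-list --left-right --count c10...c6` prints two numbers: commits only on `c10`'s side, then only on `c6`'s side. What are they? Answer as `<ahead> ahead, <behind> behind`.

Reachable from c10: {c10, c4, c7}.
Reachable from c6: {c1, c6, c7}.
Only in c10's history (ahead): {c10, c4} — 2.
Only in c6's history (behind): {c1, c6} — 2.

2 ahead, 2 behind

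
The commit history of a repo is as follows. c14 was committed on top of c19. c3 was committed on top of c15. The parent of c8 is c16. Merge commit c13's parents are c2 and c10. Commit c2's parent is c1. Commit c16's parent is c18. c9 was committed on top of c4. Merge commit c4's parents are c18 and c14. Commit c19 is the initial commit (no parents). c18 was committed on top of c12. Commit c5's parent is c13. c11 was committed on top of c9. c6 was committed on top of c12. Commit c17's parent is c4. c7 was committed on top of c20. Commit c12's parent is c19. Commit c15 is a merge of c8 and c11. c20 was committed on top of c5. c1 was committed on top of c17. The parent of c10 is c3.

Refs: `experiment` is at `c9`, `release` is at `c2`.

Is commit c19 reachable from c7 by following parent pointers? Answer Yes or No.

Yes

Ancestors of c7 (commits reachable by following parents): {c1, c10, c11, c12, c13, c14, c15, c16, c17, c18, c19, c2, c20, c3, c4, c5, c7, c8, c9}.
c19 is in that set, so it is an ancestor of c7.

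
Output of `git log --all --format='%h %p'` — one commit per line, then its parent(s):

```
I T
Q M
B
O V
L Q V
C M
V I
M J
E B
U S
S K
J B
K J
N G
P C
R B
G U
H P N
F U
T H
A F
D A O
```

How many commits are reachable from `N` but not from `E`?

Reachable from N: {B, G, J, K, N, S, U}.
Reachable from E: {B, E}.
In N's history but not E's: {G, J, K, N, S, U} — 6 commits.

6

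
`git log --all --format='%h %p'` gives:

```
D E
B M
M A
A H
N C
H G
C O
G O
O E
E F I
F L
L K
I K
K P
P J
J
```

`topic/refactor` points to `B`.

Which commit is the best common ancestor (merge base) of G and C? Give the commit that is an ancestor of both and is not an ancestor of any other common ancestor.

Ancestors of G: {E, F, G, I, J, K, L, O, P}.
Ancestors of C: {C, E, F, I, J, K, L, O, P}.
Common ancestors: {E, F, I, J, K, L, O, P}.
Among these, O is not an ancestor of any other common ancestor — it is the merge base.

O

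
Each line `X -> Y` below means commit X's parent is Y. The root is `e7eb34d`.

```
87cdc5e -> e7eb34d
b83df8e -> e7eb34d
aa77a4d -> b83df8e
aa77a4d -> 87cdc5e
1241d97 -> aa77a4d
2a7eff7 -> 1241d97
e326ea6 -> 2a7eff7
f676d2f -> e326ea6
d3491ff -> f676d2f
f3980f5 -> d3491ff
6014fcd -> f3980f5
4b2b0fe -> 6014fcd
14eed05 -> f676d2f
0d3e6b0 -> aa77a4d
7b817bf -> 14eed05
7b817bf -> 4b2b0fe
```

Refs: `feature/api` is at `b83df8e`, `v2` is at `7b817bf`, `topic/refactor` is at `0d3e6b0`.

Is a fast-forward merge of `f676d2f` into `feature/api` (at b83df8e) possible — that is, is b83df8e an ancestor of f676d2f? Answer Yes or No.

Yes

A fast-forward from b83df8e to f676d2f is possible iff b83df8e is an ancestor of f676d2f.
Ancestors of f676d2f: {1241d97, 2a7eff7, 87cdc5e, aa77a4d, b83df8e, e326ea6, e7eb34d, f676d2f}.
b83df8e is among them, so fast-forward is possible.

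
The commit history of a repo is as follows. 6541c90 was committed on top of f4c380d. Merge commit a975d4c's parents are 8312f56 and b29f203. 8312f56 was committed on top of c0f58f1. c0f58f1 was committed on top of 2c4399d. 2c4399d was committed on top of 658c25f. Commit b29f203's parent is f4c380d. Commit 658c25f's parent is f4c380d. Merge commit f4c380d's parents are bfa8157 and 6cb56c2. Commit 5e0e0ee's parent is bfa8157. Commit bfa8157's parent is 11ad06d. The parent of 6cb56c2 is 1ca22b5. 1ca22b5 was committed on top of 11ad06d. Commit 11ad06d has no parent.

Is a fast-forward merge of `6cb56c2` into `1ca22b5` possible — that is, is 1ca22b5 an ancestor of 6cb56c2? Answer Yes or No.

A fast-forward from 1ca22b5 to 6cb56c2 is possible iff 1ca22b5 is an ancestor of 6cb56c2.
Ancestors of 6cb56c2: {11ad06d, 1ca22b5, 6cb56c2}.
1ca22b5 is among them, so fast-forward is possible.

Yes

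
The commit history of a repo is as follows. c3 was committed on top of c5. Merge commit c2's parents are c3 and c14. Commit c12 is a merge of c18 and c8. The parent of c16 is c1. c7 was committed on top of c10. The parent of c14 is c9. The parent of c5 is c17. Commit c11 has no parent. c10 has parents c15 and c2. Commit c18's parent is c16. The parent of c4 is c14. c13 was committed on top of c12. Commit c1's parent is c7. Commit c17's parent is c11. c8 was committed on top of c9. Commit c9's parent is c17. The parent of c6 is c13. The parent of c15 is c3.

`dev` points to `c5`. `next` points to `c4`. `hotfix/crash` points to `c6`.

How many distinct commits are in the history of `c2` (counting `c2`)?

Walking parent pointers from c2: reachable set = {c11, c14, c17, c2, c3, c5, c9}.
That is 7 commits.

7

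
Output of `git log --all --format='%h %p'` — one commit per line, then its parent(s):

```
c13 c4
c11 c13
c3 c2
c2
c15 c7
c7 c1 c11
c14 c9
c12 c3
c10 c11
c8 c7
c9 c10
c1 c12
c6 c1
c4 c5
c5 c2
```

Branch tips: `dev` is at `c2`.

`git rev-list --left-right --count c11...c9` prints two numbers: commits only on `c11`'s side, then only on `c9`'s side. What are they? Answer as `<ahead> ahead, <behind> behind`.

0 ahead, 2 behind

Reachable from c11: {c11, c13, c2, c4, c5}.
Reachable from c9: {c10, c11, c13, c2, c4, c5, c9}.
Only in c11's history (ahead): {} — 0.
Only in c9's history (behind): {c10, c9} — 2.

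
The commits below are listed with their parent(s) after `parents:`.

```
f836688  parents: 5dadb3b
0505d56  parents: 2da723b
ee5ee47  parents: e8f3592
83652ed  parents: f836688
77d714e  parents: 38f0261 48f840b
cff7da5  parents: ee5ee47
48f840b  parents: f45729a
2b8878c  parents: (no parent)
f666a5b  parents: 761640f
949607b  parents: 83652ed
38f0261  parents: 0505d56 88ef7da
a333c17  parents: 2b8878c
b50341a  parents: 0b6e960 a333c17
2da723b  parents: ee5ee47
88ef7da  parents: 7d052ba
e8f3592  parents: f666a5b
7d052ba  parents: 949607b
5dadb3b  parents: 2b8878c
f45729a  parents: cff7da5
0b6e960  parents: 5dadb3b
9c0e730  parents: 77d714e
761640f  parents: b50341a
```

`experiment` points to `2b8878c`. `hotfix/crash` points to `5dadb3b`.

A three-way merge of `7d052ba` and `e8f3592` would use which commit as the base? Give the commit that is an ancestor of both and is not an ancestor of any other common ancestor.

Ancestors of 7d052ba: {2b8878c, 5dadb3b, 7d052ba, 83652ed, 949607b, f836688}.
Ancestors of e8f3592: {0b6e960, 2b8878c, 5dadb3b, 761640f, a333c17, b50341a, e8f3592, f666a5b}.
Common ancestors: {2b8878c, 5dadb3b}.
Among these, 5dadb3b is not an ancestor of any other common ancestor — it is the merge base.

5dadb3b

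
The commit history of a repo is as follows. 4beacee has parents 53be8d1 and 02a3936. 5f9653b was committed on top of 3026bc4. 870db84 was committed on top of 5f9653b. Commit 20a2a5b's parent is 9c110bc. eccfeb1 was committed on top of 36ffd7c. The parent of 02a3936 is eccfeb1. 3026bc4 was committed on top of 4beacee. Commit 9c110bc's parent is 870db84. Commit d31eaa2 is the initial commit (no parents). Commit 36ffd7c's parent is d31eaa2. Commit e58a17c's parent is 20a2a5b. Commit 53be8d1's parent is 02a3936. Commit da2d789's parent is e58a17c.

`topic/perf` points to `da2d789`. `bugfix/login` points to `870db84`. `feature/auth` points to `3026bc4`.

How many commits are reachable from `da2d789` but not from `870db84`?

Reachable from da2d789: {02a3936, 20a2a5b, 3026bc4, 36ffd7c, 4beacee, 53be8d1, 5f9653b, 870db84, 9c110bc, d31eaa2, da2d789, e58a17c, eccfeb1}.
Reachable from 870db84: {02a3936, 3026bc4, 36ffd7c, 4beacee, 53be8d1, 5f9653b, 870db84, d31eaa2, eccfeb1}.
In da2d789's history but not 870db84's: {20a2a5b, 9c110bc, da2d789, e58a17c} — 4 commits.

4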